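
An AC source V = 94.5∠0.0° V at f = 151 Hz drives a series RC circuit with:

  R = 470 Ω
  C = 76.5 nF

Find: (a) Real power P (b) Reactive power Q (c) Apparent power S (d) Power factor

Step 1 — Angular frequency: ω = 2π·f = 2π·151 = 948.8 rad/s.
Step 2 — Component impedances:
  R: Z = R = 470 Ω
  C: Z = 1/(jωC) = -j/(ω·C) = 0 - j1.378e+04 Ω
Step 3 — Series combination: Z_total = R + C = 470 - j1.378e+04 Ω = 1.379e+04∠-88.0° Ω.
Step 4 — Source phasor: V = 94.5∠0.0° V = 94.5 V.
Step 5 — Current: I = V / Z = 0.0002337 + j0.006851 A = 0.006855∠88.0° A.
Step 6 — Complex power: S = V·I* = 0.02208 - j0.6474 VA.
Step 7 — Real power: P = Re(S) = 0.02208 W.
Step 8 — Reactive power: Q = Im(S) = -0.6474 VAR.
Step 9 — Apparent power: |S| = 0.6478 VA.
Step 10 — Power factor: PF = P/|S| = 0.03409 (leading).

(a) P = 0.02208 W  (b) Q = -0.6474 VAR  (c) S = 0.6478 VA  (d) PF = 0.03409 (leading)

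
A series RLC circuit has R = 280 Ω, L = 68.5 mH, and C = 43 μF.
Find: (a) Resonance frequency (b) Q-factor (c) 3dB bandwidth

Step 1 — Resonance: ω₀ = 1/√(LC) = 1/√(0.0685·4.3e-05) = 582.7 rad/s.
Step 2 — f₀ = ω₀/(2π) = 92.73 Hz.
Step 3 — Series Q: Q = ω₀L/R = 582.7·0.0685/280 = 0.1425.
Step 4 — Bandwidth: Δω = ω₀/Q = 4088 rad/s; BW = Δω/(2π) = 650.6 Hz.

(a) f₀ = 92.73 Hz  (b) Q = 0.1425  (c) BW = 650.6 Hz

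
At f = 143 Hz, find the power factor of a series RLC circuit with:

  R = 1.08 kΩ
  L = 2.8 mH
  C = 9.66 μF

Step 1 — Angular frequency: ω = 2π·f = 2π·143 = 898.5 rad/s.
Step 2 — Component impedances:
  R: Z = R = 1080 Ω
  L: Z = jωL = j·898.5·0.0028 = 0 + j2.516 Ω
  C: Z = 1/(jωC) = -j/(ω·C) = 0 - j115.2 Ω
Step 3 — Series combination: Z_total = R + L + C = 1080 - j112.7 Ω = 1086∠-6.0° Ω.
Step 4 — Power factor: PF = cos(φ) = Re(Z)/|Z| = 1080/1085.9 = 0.9946.
Step 5 — Type: Im(Z) = -112.7 ⇒ leading (phase φ = -6.0°).

PF = 0.9946 (leading, φ = -6.0°)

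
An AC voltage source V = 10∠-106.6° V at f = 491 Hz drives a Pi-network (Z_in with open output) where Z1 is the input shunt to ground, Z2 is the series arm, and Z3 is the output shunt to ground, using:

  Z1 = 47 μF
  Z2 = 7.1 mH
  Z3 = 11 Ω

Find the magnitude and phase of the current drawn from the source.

Step 1 — Angular frequency: ω = 2π·f = 2π·491 = 3085 rad/s.
Step 2 — Component impedances:
  Z1: Z = 1/(jωC) = -j/(ω·C) = 0 - j6.897 Ω
  Z2: Z = jωL = j·3085·0.0071 = 0 + j21.9 Ω
  Z3: Z = R = 11 Ω
Step 3 — With open output, the series arm Z2 and the output shunt Z3 appear in series to ground: Z2 + Z3 = 11 + j21.9 Ω.
Step 4 — Parallel with input shunt Z1: Z_in = Z1 || (Z2 + Z3) = 1.511 - j8.958 Ω = 9.085∠-80.4° Ω.
Step 5 — Source phasor: V = 10∠-106.6° V = -2.857 - j9.583 V.
Step 6 — Ohm's law: I = V / Z_total = (-2.857 - j9.583) / (1.511 - j8.958) = 0.9878 - j0.4855 A.
Step 7 — Convert to polar: |I| = 1.101 A, ∠I = -26.2°.

I = 1.101∠-26.2° A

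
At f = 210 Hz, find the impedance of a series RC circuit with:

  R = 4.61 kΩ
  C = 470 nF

Step 1 — Angular frequency: ω = 2π·f = 2π·210 = 1319 rad/s.
Step 2 — Component impedances:
  R: Z = R = 4610 Ω
  C: Z = 1/(jωC) = -j/(ω·C) = 0 - j1613 Ω
Step 3 — Series combination: Z_total = R + C = 4610 - j1613 Ω = 4884∠-19.3° Ω.

Z = 4610 - j1613 Ω = 4884∠-19.3° Ω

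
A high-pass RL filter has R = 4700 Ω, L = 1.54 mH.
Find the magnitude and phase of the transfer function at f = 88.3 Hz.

Step 1 — Angular frequency: ω = 2π·88.3 = 554.8 rad/s.
Step 2 — Transfer function: H(jω) = jωL/(R + jωL).
Step 3 — Numerator jωL = j·0.8544; denominator R + jωL = 4700 + j0.8544.
Step 4 — H = 3.305e-08 + j0.0001818.
Step 5 — Magnitude: |H| = 0.0001818 (-74.8 dB); phase: φ = 90.0°.

|H| = 0.0001818 (-74.8 dB), φ = 90.0°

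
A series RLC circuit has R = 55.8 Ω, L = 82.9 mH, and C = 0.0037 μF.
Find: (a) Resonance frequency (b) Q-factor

Step 1 — Resonance condition Im(Z)=0 gives ω₀ = 1/√(LC).
Step 2 — ω₀ = 1/√(0.0829·3.7e-09) = 5.71e+04 rad/s.
Step 3 — f₀ = ω₀/(2π) = 9087 Hz.
Step 4 — Series Q: Q = ω₀L/R = 5.71e+04·0.0829/55.8 = 84.83.

(a) f₀ = 9087 Hz  (b) Q = 84.83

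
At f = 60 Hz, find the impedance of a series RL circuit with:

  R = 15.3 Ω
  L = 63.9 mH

Step 1 — Angular frequency: ω = 2π·f = 2π·60 = 377 rad/s.
Step 2 — Component impedances:
  R: Z = R = 15.3 Ω
  L: Z = jωL = j·377·0.0639 = 0 + j24.09 Ω
Step 3 — Series combination: Z_total = R + L = 15.3 + j24.09 Ω = 28.54∠57.6° Ω.

Z = 15.3 + j24.09 Ω = 28.54∠57.6° Ω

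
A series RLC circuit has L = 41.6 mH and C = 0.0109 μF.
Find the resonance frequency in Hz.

Step 1 — Resonance condition Im(Z)=0 gives ω₀ = 1/√(LC).
Step 2 — ω₀ = 1/√(0.0416·1.09e-08) = 4.696e+04 rad/s.
Step 3 — f₀ = ω₀/(2π) = 7474 Hz.

f₀ = 7474 Hz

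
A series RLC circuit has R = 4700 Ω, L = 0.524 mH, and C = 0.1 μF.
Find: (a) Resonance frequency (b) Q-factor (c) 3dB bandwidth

Step 1 — Resonance condition Im(Z)=0 gives ω₀ = 1/√(LC).
Step 2 — ω₀ = 1/√(0.000524·1e-07) = 1.381e+05 rad/s.
Step 3 — f₀ = ω₀/(2π) = 2.199e+04 Hz.
Step 4 — Series Q: Q = ω₀L/R = 1.381e+05·0.000524/4700 = 0.0154.
Step 5 — 3dB bandwidth: Δω = ω₀/Q = 8.969e+06 rad/s; BW = Δω/(2π) = 1.428e+06 Hz.

(a) f₀ = 2.199e+04 Hz  (b) Q = 0.0154  (c) BW = 1.428e+06 Hz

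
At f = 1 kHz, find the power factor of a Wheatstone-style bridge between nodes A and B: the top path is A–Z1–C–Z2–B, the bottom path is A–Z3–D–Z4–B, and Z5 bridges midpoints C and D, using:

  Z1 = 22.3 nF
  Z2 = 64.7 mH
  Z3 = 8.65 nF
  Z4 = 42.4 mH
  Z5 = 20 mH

Step 1 — Angular frequency: ω = 2π·f = 2π·1000 = 6283 rad/s.
Step 2 — Component impedances:
  Z1: Z = 1/(jωC) = -j/(ω·C) = 0 - j7137 Ω
  Z2: Z = jωL = j·6283·0.0647 = 0 + j406.5 Ω
  Z3: Z = 1/(jωC) = -j/(ω·C) = 0 - j1.84e+04 Ω
  Z4: Z = jωL = j·6283·0.0424 = 0 + j266.4 Ω
  Z5: Z = jωL = j·6283·0.02 = 0 + j125.7 Ω
Step 3 — Bridge requires nodal analysis (the Z5 bridge couples midpoints C and D, so the two paths cannot be reduced to a simple series/parallel combination). Setting node B to ground and injecting 1 A at node A, the 3-node admittance system at A, C, D solves to V_A = Z_AB = 0 - j4970 Ω = 4970∠-90.0° Ω.
Step 4 — Power factor: PF = cos(φ) = Re(Z)/|Z| = 0/4970 = 0.
Step 5 — Type: Im(Z) = -4970 ⇒ leading (phase φ = -90.0°).

PF = 0 (leading, φ = -90.0°)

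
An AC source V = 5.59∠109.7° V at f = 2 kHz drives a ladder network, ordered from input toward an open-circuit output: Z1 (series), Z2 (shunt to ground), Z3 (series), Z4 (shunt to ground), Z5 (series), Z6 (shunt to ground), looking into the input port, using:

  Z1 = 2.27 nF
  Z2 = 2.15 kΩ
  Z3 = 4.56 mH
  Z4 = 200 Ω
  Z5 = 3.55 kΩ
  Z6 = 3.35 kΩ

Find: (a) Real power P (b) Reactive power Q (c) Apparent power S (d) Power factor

Step 1 — Angular frequency: ω = 2π·f = 2π·2000 = 1.257e+04 rad/s.
Step 2 — Component impedances:
  Z1: Z = 1/(jωC) = -j/(ω·C) = 0 - j3.506e+04 Ω
  Z2: Z = R = 2150 Ω
  Z3: Z = jωL = j·1.257e+04·0.00456 = 0 + j57.3 Ω
  Z4: Z = R = 200 Ω
  Z5: Z = R = 3550 Ω
  Z6: Z = R = 3350 Ω
Step 3 — Ladder network (open output): work backward from the far end, alternating series and parallel combinations. Z_in = 179.4 - j3.501e+04 Ω = 3.501e+04∠-89.7° Ω.
Step 4 — Source phasor: V = 5.59∠109.7° V = -1.884 + j5.263 V.
Step 5 — Current: I = V / Z = -0.0001506 - j5.305e-05 A = 0.0001597∠-160.6° A.
Step 6 — Complex power: S = V·I* = 4.575e-06 - j0.0008926 VA.
Step 7 — Real power: P = Re(S) = 4.575e-06 W.
Step 8 — Reactive power: Q = Im(S) = -0.0008926 VAR.
Step 9 — Apparent power: |S| = 0.0008926 VA.
Step 10 — Power factor: PF = P/|S| = 0.005125 (leading).

(a) P = 4.575e-06 W  (b) Q = -0.0008926 VAR  (c) S = 0.0008926 VA  (d) PF = 0.005125 (leading)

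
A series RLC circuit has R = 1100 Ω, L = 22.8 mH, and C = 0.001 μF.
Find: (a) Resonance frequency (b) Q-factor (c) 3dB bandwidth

Step 1 — Resonance: ω₀ = 1/√(LC) = 1/√(0.0228·1e-09) = 2.094e+05 rad/s.
Step 2 — f₀ = ω₀/(2π) = 3.333e+04 Hz.
Step 3 — Series Q: Q = ω₀L/R = 2.094e+05·0.0228/1100 = 4.341.
Step 4 — Bandwidth: Δω = ω₀/Q = 4.825e+04 rad/s; BW = Δω/(2π) = 7679 Hz.

(a) f₀ = 3.333e+04 Hz  (b) Q = 4.341  (c) BW = 7679 Hz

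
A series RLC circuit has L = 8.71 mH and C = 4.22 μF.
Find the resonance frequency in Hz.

Step 1 — Resonance condition Im(Z)=0 gives ω₀ = 1/√(LC).
Step 2 — ω₀ = 1/√(0.00871·4.22e-06) = 5216 rad/s.
Step 3 — f₀ = ω₀/(2π) = 830.1 Hz.

f₀ = 830.1 Hz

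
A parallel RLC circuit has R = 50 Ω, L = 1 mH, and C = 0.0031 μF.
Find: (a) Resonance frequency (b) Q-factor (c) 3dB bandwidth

Step 1 — Resonance: ω₀ = 1/√(LC) = 1/√(0.001·3.1e-09) = 5.68e+05 rad/s.
Step 2 — f₀ = ω₀/(2π) = 9.039e+04 Hz.
Step 3 — Parallel Q: Q = R/(ω₀L) = 50/(5.68e+05·0.001) = 0.08803.
Step 4 — Bandwidth: Δω = ω₀/Q = 6.452e+06 rad/s; BW = Δω/(2π) = 1.027e+06 Hz.

(a) f₀ = 9.039e+04 Hz  (b) Q = 0.08803  (c) BW = 1.027e+06 Hz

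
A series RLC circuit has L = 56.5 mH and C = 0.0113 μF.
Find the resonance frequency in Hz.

Step 1 — Resonance condition Im(Z)=0 gives ω₀ = 1/√(LC).
Step 2 — ω₀ = 1/√(0.0565·1.13e-08) = 3.958e+04 rad/s.
Step 3 — f₀ = ω₀/(2π) = 6299 Hz.

f₀ = 6299 Hz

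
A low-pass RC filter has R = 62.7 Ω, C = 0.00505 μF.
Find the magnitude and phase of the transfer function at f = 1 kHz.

Step 1 — Angular frequency: ω = 2π·1000 = 6283 rad/s.
Step 2 — Transfer function: H(jω) = 1/(1 + jωRC).
Step 3 — Denominator: 1 + jωRC = 1 + j·6283·62.7·5.05e-09 = 1 + j0.001989.
Step 4 — H = 1 - j0.001989.
Step 5 — Magnitude: |H| = 1 (-0.0 dB); phase: φ = -0.1°.

|H| = 1 (-0.0 dB), φ = -0.1°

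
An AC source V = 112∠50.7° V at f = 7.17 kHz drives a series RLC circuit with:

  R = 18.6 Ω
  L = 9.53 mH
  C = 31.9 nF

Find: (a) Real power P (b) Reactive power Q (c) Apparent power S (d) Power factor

Step 1 — Angular frequency: ω = 2π·f = 2π·7170 = 4.505e+04 rad/s.
Step 2 — Component impedances:
  R: Z = R = 18.6 Ω
  L: Z = jωL = j·4.505e+04·0.00953 = 0 + j429.3 Ω
  C: Z = 1/(jωC) = -j/(ω·C) = 0 - j695.8 Ω
Step 3 — Series combination: Z_total = R + L + C = 18.6 - j266.5 Ω = 267.2∠-86.0° Ω.
Step 4 — Source phasor: V = 112∠50.7° V = 70.94 + j86.67 V.
Step 5 — Current: I = V / Z = -0.3051 + j0.2875 A = 0.4192∠136.7° A.
Step 6 — Complex power: S = V·I* = 3.269 - j46.84 VA.
Step 7 — Real power: P = Re(S) = 3.269 W.
Step 8 — Reactive power: Q = Im(S) = -46.84 VAR.
Step 9 — Apparent power: |S| = 46.95 VA.
Step 10 — Power factor: PF = P/|S| = 0.06962 (leading).

(a) P = 3.269 W  (b) Q = -46.84 VAR  (c) S = 46.95 VA  (d) PF = 0.06962 (leading)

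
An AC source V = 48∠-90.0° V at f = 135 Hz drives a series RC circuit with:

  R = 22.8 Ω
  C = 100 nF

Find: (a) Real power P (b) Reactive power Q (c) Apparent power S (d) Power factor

Step 1 — Angular frequency: ω = 2π·f = 2π·135 = 848.2 rad/s.
Step 2 — Component impedances:
  R: Z = R = 22.8 Ω
  C: Z = 1/(jωC) = -j/(ω·C) = 0 - j1.179e+04 Ω
Step 3 — Series combination: Z_total = R + C = 22.8 - j1.179e+04 Ω = 1.179e+04∠-89.9° Ω.
Step 4 — Source phasor: V = 48∠-90.0° V = 0 - j48 V.
Step 5 — Current: I = V / Z = 0.004071 - j7.874e-06 A = 0.004071∠-0.1° A.
Step 6 — Complex power: S = V·I* = 0.000378 - j0.1954 VA.
Step 7 — Real power: P = Re(S) = 0.000378 W.
Step 8 — Reactive power: Q = Im(S) = -0.1954 VAR.
Step 9 — Apparent power: |S| = 0.1954 VA.
Step 10 — Power factor: PF = P/|S| = 0.001934 (leading).

(a) P = 0.000378 W  (b) Q = -0.1954 VAR  (c) S = 0.1954 VA  (d) PF = 0.001934 (leading)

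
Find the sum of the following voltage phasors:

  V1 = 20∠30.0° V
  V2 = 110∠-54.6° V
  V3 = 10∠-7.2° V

Step 1 — Convert each phasor to rectangular form:
  V1 = 20·(cos(30.0°) + j·sin(30.0°)) = 17.32 + j10 V
  V2 = 110·(cos(-54.6°) + j·sin(-54.6°)) = 63.72 - j89.66 V
  V3 = 10·(cos(-7.2°) + j·sin(-7.2°)) = 9.921 - j1.253 V
Step 2 — Sum components: V_total = 90.96 - j80.92 V.
Step 3 — Convert to polar: |V_total| = 121.7 V, ∠V_total = -41.7°.

V_total = 121.7∠-41.7° V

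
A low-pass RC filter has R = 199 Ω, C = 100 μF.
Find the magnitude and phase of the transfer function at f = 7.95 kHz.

Step 1 — Angular frequency: ω = 2π·7950 = 4.995e+04 rad/s.
Step 2 — Transfer function: H(jω) = 1/(1 + jωRC).
Step 3 — Denominator: 1 + jωRC = 1 + j·4.995e+04·199·0.0001 = 1 + j994.
Step 4 — H = 1.012e-06 - j0.001006.
Step 5 — Magnitude: |H| = 0.001006 (-59.9 dB); phase: φ = -89.9°.

|H| = 0.001006 (-59.9 dB), φ = -89.9°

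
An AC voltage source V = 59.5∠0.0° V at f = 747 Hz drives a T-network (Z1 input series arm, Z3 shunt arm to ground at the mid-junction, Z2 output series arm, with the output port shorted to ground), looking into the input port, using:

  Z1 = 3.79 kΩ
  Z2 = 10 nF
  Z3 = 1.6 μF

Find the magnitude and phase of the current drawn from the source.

Step 1 — Angular frequency: ω = 2π·f = 2π·747 = 4694 rad/s.
Step 2 — Component impedances:
  Z1: Z = R = 3790 Ω
  Z2: Z = 1/(jωC) = -j/(ω·C) = 0 - j2.131e+04 Ω
  Z3: Z = 1/(jωC) = -j/(ω·C) = 0 - j133.2 Ω
Step 3 — With the output port shorted to ground, the output series arm Z2 runs from the junction to ground; the shunt arm Z3 also runs from the junction to ground. They appear in parallel: Z3 || Z2 = 0 - j132.3 Ω.
Step 4 — Series with input arm Z1: Z_in = Z1 + (Z3 || Z2) = 3790 - j132.3 Ω = 3792∠-2.0° Ω.
Step 5 — Source phasor: V = 59.5∠0.0° V = 59.5 V.
Step 6 — Ohm's law: I = V / Z_total = (59.5) / (3790 - j132.3) = 0.01568 + j0.0005475 A.
Step 7 — Convert to polar: |I| = 0.01569 A, ∠I = 2.0°.

I = 0.01569∠2.0° A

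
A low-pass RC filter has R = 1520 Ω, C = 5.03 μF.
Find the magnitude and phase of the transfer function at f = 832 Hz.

Step 1 — Angular frequency: ω = 2π·832 = 5228 rad/s.
Step 2 — Transfer function: H(jω) = 1/(1 + jωRC).
Step 3 — Denominator: 1 + jωRC = 1 + j·5228·1520·5.03e-06 = 1 + j39.97.
Step 4 — H = 0.0006256 - j0.025.
Step 5 — Magnitude: |H| = 0.02501 (-32.0 dB); phase: φ = -88.6°.

|H| = 0.02501 (-32.0 dB), φ = -88.6°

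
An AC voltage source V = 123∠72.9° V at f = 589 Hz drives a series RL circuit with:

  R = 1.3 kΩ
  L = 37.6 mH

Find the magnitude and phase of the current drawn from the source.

Step 1 — Angular frequency: ω = 2π·f = 2π·589 = 3701 rad/s.
Step 2 — Component impedances:
  R: Z = R = 1300 Ω
  L: Z = jωL = j·3701·0.0376 = 0 + j139.1 Ω
Step 3 — Series combination: Z_total = R + L = 1300 + j139.1 Ω = 1307∠6.1° Ω.
Step 4 — Source phasor: V = 123∠72.9° V = 36.17 + j117.6 V.
Step 5 — Ohm's law: I = V / Z_total = (36.17 + j117.6) / (1300 + j139.1) = 0.03708 + j0.08646 A.
Step 6 — Convert to polar: |I| = 0.09408 A, ∠I = 66.8°.

I = 0.09408∠66.8° A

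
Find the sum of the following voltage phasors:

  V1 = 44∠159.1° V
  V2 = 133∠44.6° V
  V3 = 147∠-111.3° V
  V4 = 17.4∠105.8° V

Step 1 — Convert each phasor to rectangular form:
  V1 = 44·(cos(159.1°) + j·sin(159.1°)) = -41.1 + j15.7 V
  V2 = 133·(cos(44.6°) + j·sin(44.6°)) = 94.7 + j93.39 V
  V3 = 147·(cos(-111.3°) + j·sin(-111.3°)) = -53.4 - j137 V
  V4 = 17.4·(cos(105.8°) + j·sin(105.8°)) = -4.738 + j16.74 V
Step 2 — Sum components: V_total = -4.541 - j11.13 V.
Step 3 — Convert to polar: |V_total| = 12.02 V, ∠V_total = -112.2°.

V_total = 12.02∠-112.2° V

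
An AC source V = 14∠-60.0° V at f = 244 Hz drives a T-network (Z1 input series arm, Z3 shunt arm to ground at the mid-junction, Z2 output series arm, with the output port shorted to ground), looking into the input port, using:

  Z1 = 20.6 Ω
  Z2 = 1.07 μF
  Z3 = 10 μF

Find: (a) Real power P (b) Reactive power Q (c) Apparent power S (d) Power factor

Step 1 — Angular frequency: ω = 2π·f = 2π·244 = 1533 rad/s.
Step 2 — Component impedances:
  Z1: Z = R = 20.6 Ω
  Z2: Z = 1/(jωC) = -j/(ω·C) = 0 - j609.6 Ω
  Z3: Z = 1/(jωC) = -j/(ω·C) = 0 - j65.23 Ω
Step 3 — With the output port shorted to ground, the output series arm Z2 runs from the junction to ground; the shunt arm Z3 also runs from the junction to ground. They appear in parallel: Z3 || Z2 = 0 - j58.92 Ω.
Step 4 — Series with input arm Z1: Z_in = Z1 + (Z3 || Z2) = 20.6 - j58.92 Ω = 62.42∠-70.7° Ω.
Step 5 — Source phasor: V = 14∠-60.0° V = 7 - j12.12 V.
Step 6 — Current: I = V / Z = 0.2204 + j0.04176 A = 0.2243∠10.7° A.
Step 7 — Complex power: S = V·I* = 1.036 - j2.964 VA.
Step 8 — Real power: P = Re(S) = 1.036 W.
Step 9 — Reactive power: Q = Im(S) = -2.964 VAR.
Step 10 — Apparent power: |S| = 3.14 VA.
Step 11 — Power factor: PF = P/|S| = 0.33 (leading).

(a) P = 1.036 W  (b) Q = -2.964 VAR  (c) S = 3.14 VA  (d) PF = 0.33 (leading)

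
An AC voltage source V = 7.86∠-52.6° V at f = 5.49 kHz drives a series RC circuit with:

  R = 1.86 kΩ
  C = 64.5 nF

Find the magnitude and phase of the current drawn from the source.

Step 1 — Angular frequency: ω = 2π·f = 2π·5490 = 3.449e+04 rad/s.
Step 2 — Component impedances:
  R: Z = R = 1860 Ω
  C: Z = 1/(jωC) = -j/(ω·C) = 0 - j449.5 Ω
Step 3 — Series combination: Z_total = R + C = 1860 - j449.5 Ω = 1914∠-13.6° Ω.
Step 4 — Source phasor: V = 7.86∠-52.6° V = 4.774 - j6.244 V.
Step 5 — Ohm's law: I = V / Z_total = (4.774 - j6.244) / (1860 - j449.5) = 0.003192 - j0.002586 A.
Step 6 — Convert to polar: |I| = 0.004108 A, ∠I = -39.0°.

I = 0.004108∠-39.0° A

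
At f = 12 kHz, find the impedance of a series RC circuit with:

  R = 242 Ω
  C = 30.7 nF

Step 1 — Angular frequency: ω = 2π·f = 2π·1.2e+04 = 7.54e+04 rad/s.
Step 2 — Component impedances:
  R: Z = R = 242 Ω
  C: Z = 1/(jωC) = -j/(ω·C) = 0 - j432 Ω
Step 3 — Series combination: Z_total = R + C = 242 - j432 Ω = 495.2∠-60.7° Ω.

Z = 242 - j432 Ω = 495.2∠-60.7° Ω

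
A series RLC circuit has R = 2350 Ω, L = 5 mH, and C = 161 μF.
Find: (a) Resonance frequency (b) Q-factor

Step 1 — Resonance condition Im(Z)=0 gives ω₀ = 1/√(LC).
Step 2 — ω₀ = 1/√(0.005·0.000161) = 1115 rad/s.
Step 3 — f₀ = ω₀/(2π) = 177.4 Hz.
Step 4 — Series Q: Q = ω₀L/R = 1115·0.005/2350 = 0.002371.

(a) f₀ = 177.4 Hz  (b) Q = 0.002371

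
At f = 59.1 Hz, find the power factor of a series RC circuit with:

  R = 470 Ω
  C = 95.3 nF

Step 1 — Angular frequency: ω = 2π·f = 2π·59.1 = 371.3 rad/s.
Step 2 — Component impedances:
  R: Z = R = 470 Ω
  C: Z = 1/(jωC) = -j/(ω·C) = 0 - j2.826e+04 Ω
Step 3 — Series combination: Z_total = R + C = 470 - j2.826e+04 Ω = 2.826e+04∠-89.0° Ω.
Step 4 — Power factor: PF = cos(φ) = Re(Z)/|Z| = 470/2.826e+04 = 0.01663.
Step 5 — Type: Im(Z) = -2.826e+04 ⇒ leading (phase φ = -89.0°).

PF = 0.01663 (leading, φ = -89.0°)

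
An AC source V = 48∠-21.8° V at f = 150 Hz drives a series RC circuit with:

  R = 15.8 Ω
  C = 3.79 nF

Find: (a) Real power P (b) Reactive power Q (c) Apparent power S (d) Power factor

Step 1 — Angular frequency: ω = 2π·f = 2π·150 = 942.5 rad/s.
Step 2 — Component impedances:
  R: Z = R = 15.8 Ω
  C: Z = 1/(jωC) = -j/(ω·C) = 0 - j2.8e+05 Ω
Step 3 — Series combination: Z_total = R + C = 15.8 - j2.8e+05 Ω = 2.8e+05∠-90.0° Ω.
Step 4 — Source phasor: V = 48∠-21.8° V = 44.57 - j17.83 V.
Step 5 — Current: I = V / Z = 6.368e-05 + j0.0001592 A = 0.0001715∠68.2° A.
Step 6 — Complex power: S = V·I* = 4.645e-07 - j0.00823 VA.
Step 7 — Real power: P = Re(S) = 4.645e-07 W.
Step 8 — Reactive power: Q = Im(S) = -0.00823 VAR.
Step 9 — Apparent power: |S| = 0.00823 VA.
Step 10 — Power factor: PF = P/|S| = 5.644e-05 (leading).

(a) P = 4.645e-07 W  (b) Q = -0.00823 VAR  (c) S = 0.00823 VA  (d) PF = 5.644e-05 (leading)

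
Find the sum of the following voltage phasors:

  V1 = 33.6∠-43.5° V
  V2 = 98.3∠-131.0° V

Step 1 — Convert each phasor to rectangular form:
  V1 = 33.6·(cos(-43.5°) + j·sin(-43.5°)) = 24.37 - j23.13 V
  V2 = 98.3·(cos(-131.0°) + j·sin(-131.0°)) = -64.49 - j74.19 V
Step 2 — Sum components: V_total = -40.12 - j97.32 V.
Step 3 — Convert to polar: |V_total| = 105.3 V, ∠V_total = -112.4°.

V_total = 105.3∠-112.4° V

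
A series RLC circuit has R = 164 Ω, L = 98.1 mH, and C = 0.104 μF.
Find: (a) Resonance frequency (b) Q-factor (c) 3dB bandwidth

Step 1 — Resonance condition Im(Z)=0 gives ω₀ = 1/√(LC).
Step 2 — ω₀ = 1/√(0.0981·1.04e-07) = 9900 rad/s.
Step 3 — f₀ = ω₀/(2π) = 1576 Hz.
Step 4 — Series Q: Q = ω₀L/R = 9900·0.0981/164 = 5.922.
Step 5 — 3dB bandwidth: Δω = ω₀/Q = 1672 rad/s; BW = Δω/(2π) = 266.1 Hz.

(a) f₀ = 1576 Hz  (b) Q = 5.922  (c) BW = 266.1 Hz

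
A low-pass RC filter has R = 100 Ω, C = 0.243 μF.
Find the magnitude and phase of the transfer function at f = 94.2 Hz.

Step 1 — Angular frequency: ω = 2π·94.2 = 591.9 rad/s.
Step 2 — Transfer function: H(jω) = 1/(1 + jωRC).
Step 3 — Denominator: 1 + jωRC = 1 + j·591.9·100·2.43e-07 = 1 + j0.01438.
Step 4 — H = 0.9998 - j0.01438.
Step 5 — Magnitude: |H| = 0.9999 (-0.0 dB); phase: φ = -0.8°.

|H| = 0.9999 (-0.0 dB), φ = -0.8°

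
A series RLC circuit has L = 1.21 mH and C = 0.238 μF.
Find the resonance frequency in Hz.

Step 1 — Resonance condition Im(Z)=0 gives ω₀ = 1/√(LC).
Step 2 — ω₀ = 1/√(0.00121·2.38e-07) = 5.893e+04 rad/s.
Step 3 — f₀ = ω₀/(2π) = 9379 Hz.

f₀ = 9379 Hz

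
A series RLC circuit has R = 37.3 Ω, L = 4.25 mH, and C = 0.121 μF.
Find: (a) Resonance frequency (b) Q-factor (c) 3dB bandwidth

Step 1 — Resonance: ω₀ = 1/√(LC) = 1/√(0.00425·1.21e-07) = 4.41e+04 rad/s.
Step 2 — f₀ = ω₀/(2π) = 7018 Hz.
Step 3 — Series Q: Q = ω₀L/R = 4.41e+04·0.00425/37.3 = 5.025.
Step 4 — Bandwidth: Δω = ω₀/Q = 8776 rad/s; BW = Δω/(2π) = 1397 Hz.

(a) f₀ = 7018 Hz  (b) Q = 5.025  (c) BW = 1397 Hz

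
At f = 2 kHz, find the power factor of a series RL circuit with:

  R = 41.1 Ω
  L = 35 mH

Step 1 — Angular frequency: ω = 2π·f = 2π·2000 = 1.257e+04 rad/s.
Step 2 — Component impedances:
  R: Z = R = 41.1 Ω
  L: Z = jωL = j·1.257e+04·0.035 = 0 + j439.8 Ω
Step 3 — Series combination: Z_total = R + L = 41.1 + j439.8 Ω = 441.7∠84.7° Ω.
Step 4 — Power factor: PF = cos(φ) = Re(Z)/|Z| = 41.1/441.74 = 0.09304.
Step 5 — Type: Im(Z) = 439.8 ⇒ lagging (phase φ = 84.7°).

PF = 0.09304 (lagging, φ = 84.7°)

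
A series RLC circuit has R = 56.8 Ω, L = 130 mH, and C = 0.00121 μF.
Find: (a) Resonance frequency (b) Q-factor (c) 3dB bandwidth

Step 1 — Resonance: ω₀ = 1/√(LC) = 1/√(0.13·1.21e-09) = 7.973e+04 rad/s.
Step 2 — f₀ = ω₀/(2π) = 1.269e+04 Hz.
Step 3 — Series Q: Q = ω₀L/R = 7.973e+04·0.13/56.8 = 182.5.
Step 4 — Bandwidth: Δω = ω₀/Q = 436.9 rad/s; BW = Δω/(2π) = 69.54 Hz.

(a) f₀ = 1.269e+04 Hz  (b) Q = 182.5  (c) BW = 69.54 Hz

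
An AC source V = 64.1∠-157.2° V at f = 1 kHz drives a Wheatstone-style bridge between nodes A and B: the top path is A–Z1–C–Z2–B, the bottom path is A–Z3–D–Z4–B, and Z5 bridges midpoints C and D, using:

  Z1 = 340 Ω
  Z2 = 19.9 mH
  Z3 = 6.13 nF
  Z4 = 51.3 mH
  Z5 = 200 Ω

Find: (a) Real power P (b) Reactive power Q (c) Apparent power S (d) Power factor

Step 1 — Angular frequency: ω = 2π·f = 2π·1000 = 6283 rad/s.
Step 2 — Component impedances:
  Z1: Z = R = 340 Ω
  Z2: Z = jωL = j·6283·0.0199 = 0 + j125 Ω
  Z3: Z = 1/(jωC) = -j/(ω·C) = 0 - j2.596e+04 Ω
  Z4: Z = jωL = j·6283·0.0513 = 0 + j322.3 Ω
  Z5: Z = R = 200 Ω
Step 3 — Bridge requires nodal analysis (the Z5 bridge couples midpoints C and D, so the two paths cannot be reduced to a simple series/parallel combination). Setting node B to ground and injecting 1 A at node A, the 3-node admittance system at A, C, D solves to V_A = Z_AB = 353.5 + j90.14 Ω = 364.8∠14.3° Ω.
Step 4 — Source phasor: V = 64.1∠-157.2° V = -59.09 - j24.84 V.
Step 5 — Current: I = V / Z = -0.1738 - j0.02596 A = 0.1757∠-171.5° A.
Step 6 — Complex power: S = V·I* = 10.91 + j2.783 VA.
Step 7 — Real power: P = Re(S) = 10.91 W.
Step 8 — Reactive power: Q = Im(S) = 2.783 VAR.
Step 9 — Apparent power: |S| = 11.26 VA.
Step 10 — Power factor: PF = P/|S| = 0.969 (lagging).

(a) P = 10.91 W  (b) Q = 2.783 VAR  (c) S = 11.26 VA  (d) PF = 0.969 (lagging)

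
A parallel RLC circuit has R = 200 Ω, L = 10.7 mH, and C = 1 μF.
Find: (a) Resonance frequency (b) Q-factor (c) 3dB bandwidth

Step 1 — Resonance: ω₀ = 1/√(LC) = 1/√(0.0107·1e-06) = 9667 rad/s.
Step 2 — f₀ = ω₀/(2π) = 1539 Hz.
Step 3 — Parallel Q: Q = R/(ω₀L) = 200/(9667·0.0107) = 1.933.
Step 4 — Bandwidth: Δω = ω₀/Q = 5000 rad/s; BW = Δω/(2π) = 795.8 Hz.

(a) f₀ = 1539 Hz  (b) Q = 1.933  (c) BW = 795.8 Hz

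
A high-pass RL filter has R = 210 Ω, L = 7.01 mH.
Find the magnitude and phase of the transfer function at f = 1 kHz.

Step 1 — Angular frequency: ω = 2π·1000 = 6283 rad/s.
Step 2 — Transfer function: H(jω) = jωL/(R + jωL).
Step 3 — Numerator jωL = j·44.05; denominator R + jωL = 210 + j44.05.
Step 4 — H = 0.04214 + j0.2009.
Step 5 — Magnitude: |H| = 0.2053 (-13.8 dB); phase: φ = 78.2°.

|H| = 0.2053 (-13.8 dB), φ = 78.2°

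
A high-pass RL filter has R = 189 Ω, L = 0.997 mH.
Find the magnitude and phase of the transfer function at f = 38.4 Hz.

Step 1 — Angular frequency: ω = 2π·38.4 = 241.3 rad/s.
Step 2 — Transfer function: H(jω) = jωL/(R + jωL).
Step 3 — Numerator jωL = j·0.2406; denominator R + jωL = 189 + j0.2406.
Step 4 — H = 1.62e-06 + j0.001273.
Step 5 — Magnitude: |H| = 0.001273 (-57.9 dB); phase: φ = 89.9°.

|H| = 0.001273 (-57.9 dB), φ = 89.9°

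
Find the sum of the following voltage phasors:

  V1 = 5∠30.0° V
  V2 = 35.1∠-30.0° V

Step 1 — Convert each phasor to rectangular form:
  V1 = 5·(cos(30.0°) + j·sin(30.0°)) = 4.33 + j2.5 V
  V2 = 35.1·(cos(-30.0°) + j·sin(-30.0°)) = 30.4 - j17.55 V
Step 2 — Sum components: V_total = 34.73 - j15.05 V.
Step 3 — Convert to polar: |V_total| = 37.85 V, ∠V_total = -23.4°.

V_total = 37.85∠-23.4° V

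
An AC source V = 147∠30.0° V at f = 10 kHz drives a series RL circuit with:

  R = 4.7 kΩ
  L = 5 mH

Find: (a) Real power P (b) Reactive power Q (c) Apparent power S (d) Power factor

Step 1 — Angular frequency: ω = 2π·f = 2π·1e+04 = 6.283e+04 rad/s.
Step 2 — Component impedances:
  R: Z = R = 4700 Ω
  L: Z = jωL = j·6.283e+04·0.005 = 0 + j314.2 Ω
Step 3 — Series combination: Z_total = R + L = 4700 + j314.2 Ω = 4710∠3.8° Ω.
Step 4 — Source phasor: V = 147∠30.0° V = 127.3 + j73.5 V.
Step 5 — Current: I = V / Z = 0.02801 + j0.01377 A = 0.03121∠26.2° A.
Step 6 — Complex power: S = V·I* = 4.577 + j0.306 VA.
Step 7 — Real power: P = Re(S) = 4.577 W.
Step 8 — Reactive power: Q = Im(S) = 0.306 VAR.
Step 9 — Apparent power: |S| = 4.587 VA.
Step 10 — Power factor: PF = P/|S| = 0.9978 (lagging).

(a) P = 4.577 W  (b) Q = 0.306 VAR  (c) S = 4.587 VA  (d) PF = 0.9978 (lagging)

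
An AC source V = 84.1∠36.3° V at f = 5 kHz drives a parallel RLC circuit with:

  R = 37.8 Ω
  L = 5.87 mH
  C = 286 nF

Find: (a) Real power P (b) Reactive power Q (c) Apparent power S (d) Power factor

Step 1 — Angular frequency: ω = 2π·f = 2π·5000 = 3.142e+04 rad/s.
Step 2 — Component impedances:
  R: Z = R = 37.8 Ω
  L: Z = jωL = j·3.142e+04·0.00587 = 0 + j184.4 Ω
  C: Z = 1/(jωC) = -j/(ω·C) = 0 - j111.3 Ω
Step 3 — Parallel combination: 1/Z_total = 1/R + 1/L + 1/C; Z_total = 37.13 - j4.999 Ω = 37.46∠-7.7° Ω.
Step 4 — Source phasor: V = 84.1∠36.3° V = 67.78 + j49.79 V.
Step 5 — Current: I = V / Z = 1.616 + j1.559 A = 2.245∠44.0° A.
Step 6 — Complex power: S = V·I* = 187.1 - j25.2 VA.
Step 7 — Real power: P = Re(S) = 187.1 W.
Step 8 — Reactive power: Q = Im(S) = -25.2 VAR.
Step 9 — Apparent power: |S| = 188.8 VA.
Step 10 — Power factor: PF = P/|S| = 0.9911 (leading).

(a) P = 187.1 W  (b) Q = -25.2 VAR  (c) S = 188.8 VA  (d) PF = 0.9911 (leading)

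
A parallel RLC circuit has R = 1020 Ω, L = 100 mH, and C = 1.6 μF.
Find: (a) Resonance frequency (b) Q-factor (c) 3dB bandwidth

Step 1 — Resonance: ω₀ = 1/√(LC) = 1/√(0.1·1.6e-06) = 2500 rad/s.
Step 2 — f₀ = ω₀/(2π) = 397.9 Hz.
Step 3 — Parallel Q: Q = R/(ω₀L) = 1020/(2500·0.1) = 4.08.
Step 4 — Bandwidth: Δω = ω₀/Q = 612.7 rad/s; BW = Δω/(2π) = 97.52 Hz.

(a) f₀ = 397.9 Hz  (b) Q = 4.08  (c) BW = 97.52 Hz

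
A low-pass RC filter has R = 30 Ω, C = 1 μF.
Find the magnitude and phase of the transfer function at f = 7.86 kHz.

Step 1 — Angular frequency: ω = 2π·7860 = 4.939e+04 rad/s.
Step 2 — Transfer function: H(jω) = 1/(1 + jωRC).
Step 3 — Denominator: 1 + jωRC = 1 + j·4.939e+04·30·1e-06 = 1 + j1.482.
Step 4 — H = 0.313 - j0.4637.
Step 5 — Magnitude: |H| = 0.5594 (-5.0 dB); phase: φ = -56.0°.

|H| = 0.5594 (-5.0 dB), φ = -56.0°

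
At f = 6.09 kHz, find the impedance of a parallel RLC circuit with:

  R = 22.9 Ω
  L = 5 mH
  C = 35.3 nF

Step 1 — Angular frequency: ω = 2π·f = 2π·6090 = 3.826e+04 rad/s.
Step 2 — Component impedances:
  R: Z = R = 22.9 Ω
  L: Z = jωL = j·3.826e+04·0.005 = 0 + j191.3 Ω
  C: Z = 1/(jωC) = -j/(ω·C) = 0 - j740.3 Ω
Step 3 — Parallel combination: 1/Z_total = 1/R + 1/L + 1/C; Z_total = 22.72 + j2.017 Ω = 22.81∠5.1° Ω.

Z = 22.72 + j2.017 Ω = 22.81∠5.1° Ω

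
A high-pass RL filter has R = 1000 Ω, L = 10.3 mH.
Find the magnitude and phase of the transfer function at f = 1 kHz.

Step 1 — Angular frequency: ω = 2π·1000 = 6283 rad/s.
Step 2 — Transfer function: H(jω) = jωL/(R + jωL).
Step 3 — Numerator jωL = j·64.72; denominator R + jωL = 1000 + j64.72.
Step 4 — H = 0.004171 + j0.06445.
Step 5 — Magnitude: |H| = 0.06458 (-23.8 dB); phase: φ = 86.3°.

|H| = 0.06458 (-23.8 dB), φ = 86.3°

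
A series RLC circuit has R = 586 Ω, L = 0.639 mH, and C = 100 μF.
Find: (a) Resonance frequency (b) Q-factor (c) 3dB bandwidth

Step 1 — Resonance: ω₀ = 1/√(LC) = 1/√(0.000639·0.0001) = 3956 rad/s.
Step 2 — f₀ = ω₀/(2π) = 629.6 Hz.
Step 3 — Series Q: Q = ω₀L/R = 3956·0.000639/586 = 0.004314.
Step 4 — Bandwidth: Δω = ω₀/Q = 9.171e+05 rad/s; BW = Δω/(2π) = 1.46e+05 Hz.

(a) f₀ = 629.6 Hz  (b) Q = 0.004314  (c) BW = 1.46e+05 Hz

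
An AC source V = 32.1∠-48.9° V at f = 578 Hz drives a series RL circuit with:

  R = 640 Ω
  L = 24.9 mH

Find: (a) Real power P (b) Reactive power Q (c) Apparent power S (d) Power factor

Step 1 — Angular frequency: ω = 2π·f = 2π·578 = 3632 rad/s.
Step 2 — Component impedances:
  R: Z = R = 640 Ω
  L: Z = jωL = j·3632·0.0249 = 0 + j90.43 Ω
Step 3 — Series combination: Z_total = R + L = 640 + j90.43 Ω = 646.4∠8.0° Ω.
Step 4 — Source phasor: V = 32.1∠-48.9° V = 21.1 - j24.19 V.
Step 5 — Current: I = V / Z = 0.02709 - j0.04162 A = 0.04966∠-56.9° A.
Step 6 — Complex power: S = V·I* = 1.579 + j0.223 VA.
Step 7 — Real power: P = Re(S) = 1.579 W.
Step 8 — Reactive power: Q = Im(S) = 0.223 VAR.
Step 9 — Apparent power: |S| = 1.594 VA.
Step 10 — Power factor: PF = P/|S| = 0.9902 (lagging).

(a) P = 1.579 W  (b) Q = 0.223 VAR  (c) S = 1.594 VA  (d) PF = 0.9902 (lagging)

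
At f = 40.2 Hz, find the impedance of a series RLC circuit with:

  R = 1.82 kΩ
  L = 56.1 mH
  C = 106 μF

Step 1 — Angular frequency: ω = 2π·f = 2π·40.2 = 252.6 rad/s.
Step 2 — Component impedances:
  R: Z = R = 1820 Ω
  L: Z = jωL = j·252.6·0.0561 = 0 + j14.17 Ω
  C: Z = 1/(jωC) = -j/(ω·C) = 0 - j37.35 Ω
Step 3 — Series combination: Z_total = R + L + C = 1820 - j23.18 Ω = 1820∠-0.7° Ω.

Z = 1820 - j23.18 Ω = 1820∠-0.7° Ω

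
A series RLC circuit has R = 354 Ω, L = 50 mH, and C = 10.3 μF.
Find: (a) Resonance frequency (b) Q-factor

Step 1 — Resonance condition Im(Z)=0 gives ω₀ = 1/√(LC).
Step 2 — ω₀ = 1/√(0.05·1.03e-05) = 1393 rad/s.
Step 3 — f₀ = ω₀/(2π) = 221.8 Hz.
Step 4 — Series Q: Q = ω₀L/R = 1393·0.05/354 = 0.1968.

(a) f₀ = 221.8 Hz  (b) Q = 0.1968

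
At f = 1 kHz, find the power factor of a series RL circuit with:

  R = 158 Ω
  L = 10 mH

Step 1 — Angular frequency: ω = 2π·f = 2π·1000 = 6283 rad/s.
Step 2 — Component impedances:
  R: Z = R = 158 Ω
  L: Z = jωL = j·6283·0.01 = 0 + j62.83 Ω
Step 3 — Series combination: Z_total = R + L = 158 + j62.83 Ω = 170∠21.7° Ω.
Step 4 — Power factor: PF = cos(φ) = Re(Z)/|Z| = 158/170.03 = 0.9292.
Step 5 — Type: Im(Z) = 62.83 ⇒ lagging (phase φ = 21.7°).

PF = 0.9292 (lagging, φ = 21.7°)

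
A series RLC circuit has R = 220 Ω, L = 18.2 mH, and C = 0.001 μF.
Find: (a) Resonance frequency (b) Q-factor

Step 1 — Resonance condition Im(Z)=0 gives ω₀ = 1/√(LC).
Step 2 — ω₀ = 1/√(0.0182·1e-09) = 2.344e+05 rad/s.
Step 3 — f₀ = ω₀/(2π) = 3.731e+04 Hz.
Step 4 — Series Q: Q = ω₀L/R = 2.344e+05·0.0182/220 = 19.39.

(a) f₀ = 3.731e+04 Hz  (b) Q = 19.39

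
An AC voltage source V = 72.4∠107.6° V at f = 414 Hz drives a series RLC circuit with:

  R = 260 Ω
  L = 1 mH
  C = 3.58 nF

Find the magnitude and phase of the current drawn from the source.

Step 1 — Angular frequency: ω = 2π·f = 2π·414 = 2601 rad/s.
Step 2 — Component impedances:
  R: Z = R = 260 Ω
  L: Z = jωL = j·2601·0.001 = 0 + j2.601 Ω
  C: Z = 1/(jωC) = -j/(ω·C) = 0 - j1.074e+05 Ω
Step 3 — Series combination: Z_total = R + L + C = 260 - j1.074e+05 Ω = 1.074e+05∠-89.9° Ω.
Step 4 — Source phasor: V = 72.4∠107.6° V = -21.89 + j69.01 V.
Step 5 — Ohm's law: I = V / Z_total = (-21.89 + j69.01) / (260 - j1.074e+05) = -0.0006432 - j0.0002023 A.
Step 6 — Convert to polar: |I| = 0.0006742 A, ∠I = -162.5°.

I = 0.0006742∠-162.5° A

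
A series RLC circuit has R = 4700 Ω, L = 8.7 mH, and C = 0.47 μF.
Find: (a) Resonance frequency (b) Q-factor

Step 1 — Resonance condition Im(Z)=0 gives ω₀ = 1/√(LC).
Step 2 — ω₀ = 1/√(0.0087·4.7e-07) = 1.564e+04 rad/s.
Step 3 — f₀ = ω₀/(2π) = 2489 Hz.
Step 4 — Series Q: Q = ω₀L/R = 1.564e+04·0.0087/4700 = 0.02895.

(a) f₀ = 2489 Hz  (b) Q = 0.02895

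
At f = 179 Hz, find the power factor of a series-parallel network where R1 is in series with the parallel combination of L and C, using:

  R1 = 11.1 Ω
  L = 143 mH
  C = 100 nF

Step 1 — Angular frequency: ω = 2π·f = 2π·179 = 1125 rad/s.
Step 2 — Component impedances:
  R1: Z = R = 11.1 Ω
  L: Z = jωL = j·1125·0.143 = 0 + j160.8 Ω
  C: Z = 1/(jωC) = -j/(ω·C) = 0 - j8891 Ω
Step 3 — Parallel branch: L || C = 1/(1/L + 1/C) = 0 + j163.8 Ω.
Step 4 — Series with R1: Z_total = R1 + (L || C) = 11.1 + j163.8 Ω = 164.2∠86.1° Ω.
Step 5 — Power factor: PF = cos(φ) = Re(Z)/|Z| = 11.1/164.17 = 0.06761.
Step 6 — Type: Im(Z) = 163.8 ⇒ lagging (phase φ = 86.1°).

PF = 0.06761 (lagging, φ = 86.1°)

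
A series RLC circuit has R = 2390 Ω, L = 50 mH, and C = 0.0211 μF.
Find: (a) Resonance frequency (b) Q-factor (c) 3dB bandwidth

Step 1 — Resonance: ω₀ = 1/√(LC) = 1/√(0.05·2.11e-08) = 3.079e+04 rad/s.
Step 2 — f₀ = ω₀/(2π) = 4900 Hz.
Step 3 — Series Q: Q = ω₀L/R = 3.079e+04·0.05/2390 = 0.6441.
Step 4 — Bandwidth: Δω = ω₀/Q = 4.78e+04 rad/s; BW = Δω/(2π) = 7608 Hz.

(a) f₀ = 4900 Hz  (b) Q = 0.6441  (c) BW = 7608 Hz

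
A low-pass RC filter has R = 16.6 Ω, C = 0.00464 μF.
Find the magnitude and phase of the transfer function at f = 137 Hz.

Step 1 — Angular frequency: ω = 2π·137 = 860.8 rad/s.
Step 2 — Transfer function: H(jω) = 1/(1 + jωRC).
Step 3 — Denominator: 1 + jωRC = 1 + j·860.8·16.6·4.64e-09 = 1 + j6.63e-05.
Step 4 — H = 1 - j6.63e-05.
Step 5 — Magnitude: |H| = 1 (-0.0 dB); phase: φ = -0.0°.

|H| = 1 (-0.0 dB), φ = -0.0°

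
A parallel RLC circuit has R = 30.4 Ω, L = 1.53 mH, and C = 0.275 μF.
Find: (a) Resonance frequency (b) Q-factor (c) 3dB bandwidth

Step 1 — Resonance: ω₀ = 1/√(LC) = 1/√(0.00153·2.75e-07) = 4.875e+04 rad/s.
Step 2 — f₀ = ω₀/(2π) = 7759 Hz.
Step 3 — Parallel Q: Q = R/(ω₀L) = 30.4/(4.875e+04·0.00153) = 0.4076.
Step 4 — Bandwidth: Δω = ω₀/Q = 1.196e+05 rad/s; BW = Δω/(2π) = 1.904e+04 Hz.

(a) f₀ = 7759 Hz  (b) Q = 0.4076  (c) BW = 1.904e+04 Hz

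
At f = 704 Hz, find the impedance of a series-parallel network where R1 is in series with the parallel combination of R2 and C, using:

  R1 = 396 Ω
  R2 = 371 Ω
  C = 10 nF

Step 1 — Angular frequency: ω = 2π·f = 2π·704 = 4423 rad/s.
Step 2 — Component impedances:
  R1: Z = R = 396 Ω
  R2: Z = R = 371 Ω
  C: Z = 1/(jωC) = -j/(ω·C) = 0 - j2.261e+04 Ω
Step 3 — Parallel branch: R2 || C = 1/(1/R2 + 1/C) = 370.9 - j6.087 Ω.
Step 4 — Series with R1: Z_total = R1 + (R2 || C) = 766.9 - j6.087 Ω = 766.9∠-0.5° Ω.

Z = 766.9 - j6.087 Ω = 766.9∠-0.5° Ω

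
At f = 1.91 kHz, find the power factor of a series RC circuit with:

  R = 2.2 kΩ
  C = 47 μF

Step 1 — Angular frequency: ω = 2π·f = 2π·1910 = 1.2e+04 rad/s.
Step 2 — Component impedances:
  R: Z = R = 2200 Ω
  C: Z = 1/(jωC) = -j/(ω·C) = 0 - j1.773 Ω
Step 3 — Series combination: Z_total = R + C = 2200 - j1.773 Ω = 2200∠-0.0° Ω.
Step 4 — Power factor: PF = cos(φ) = Re(Z)/|Z| = 2200/2200 = 1.
Step 5 — Type: Im(Z) = -1.773 ⇒ leading (phase φ = -0.0°).

PF = 1 (leading, φ = -0.0°)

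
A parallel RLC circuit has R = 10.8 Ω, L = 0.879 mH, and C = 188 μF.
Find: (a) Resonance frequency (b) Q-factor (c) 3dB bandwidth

Step 1 — Resonance: ω₀ = 1/√(LC) = 1/√(0.000879·0.000188) = 2460 rad/s.
Step 2 — f₀ = ω₀/(2π) = 391.5 Hz.
Step 3 — Parallel Q: Q = R/(ω₀L) = 10.8/(2460·0.000879) = 4.995.
Step 4 — Bandwidth: Δω = ω₀/Q = 492.5 rad/s; BW = Δω/(2π) = 78.39 Hz.

(a) f₀ = 391.5 Hz  (b) Q = 4.995  (c) BW = 78.39 Hz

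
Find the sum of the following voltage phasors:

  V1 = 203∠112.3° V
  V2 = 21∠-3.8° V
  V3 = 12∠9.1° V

Step 1 — Convert each phasor to rectangular form:
  V1 = 203·(cos(112.3°) + j·sin(112.3°)) = -77.03 + j187.8 V
  V2 = 21·(cos(-3.8°) + j·sin(-3.8°)) = 20.95 - j1.392 V
  V3 = 12·(cos(9.1°) + j·sin(9.1°)) = 11.85 + j1.898 V
Step 2 — Sum components: V_total = -44.23 + j188.3 V.
Step 3 — Convert to polar: |V_total| = 193.4 V, ∠V_total = 103.2°.

V_total = 193.4∠103.2° V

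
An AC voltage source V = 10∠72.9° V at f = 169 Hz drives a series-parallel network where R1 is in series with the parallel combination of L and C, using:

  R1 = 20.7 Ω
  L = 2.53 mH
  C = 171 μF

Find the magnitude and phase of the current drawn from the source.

Step 1 — Angular frequency: ω = 2π·f = 2π·169 = 1062 rad/s.
Step 2 — Component impedances:
  R1: Z = R = 20.7 Ω
  L: Z = jωL = j·1062·0.00253 = 0 + j2.687 Ω
  C: Z = 1/(jωC) = -j/(ω·C) = 0 - j5.507 Ω
Step 3 — Parallel branch: L || C = 1/(1/L + 1/C) = 0 + j5.245 Ω.
Step 4 — Series with R1: Z_total = R1 + (L || C) = 20.7 + j5.245 Ω = 21.35∠14.2° Ω.
Step 5 — Source phasor: V = 10∠72.9° V = 2.94 + j9.558 V.
Step 6 — Ohm's law: I = V / Z_total = (2.94 + j9.558) / (20.7 + j5.245) = 0.2434 + j0.4001 A.
Step 7 — Convert to polar: |I| = 0.4683 A, ∠I = 58.7°.

I = 0.4683∠58.7° A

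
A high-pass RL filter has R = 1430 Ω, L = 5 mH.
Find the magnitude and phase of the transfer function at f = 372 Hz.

Step 1 — Angular frequency: ω = 2π·372 = 2337 rad/s.
Step 2 — Transfer function: H(jω) = jωL/(R + jωL).
Step 3 — Numerator jωL = j·11.69; denominator R + jωL = 1430 + j11.69.
Step 4 — H = 6.679e-05 + j0.008172.
Step 5 — Magnitude: |H| = 0.008172 (-41.8 dB); phase: φ = 89.5°.

|H| = 0.008172 (-41.8 dB), φ = 89.5°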